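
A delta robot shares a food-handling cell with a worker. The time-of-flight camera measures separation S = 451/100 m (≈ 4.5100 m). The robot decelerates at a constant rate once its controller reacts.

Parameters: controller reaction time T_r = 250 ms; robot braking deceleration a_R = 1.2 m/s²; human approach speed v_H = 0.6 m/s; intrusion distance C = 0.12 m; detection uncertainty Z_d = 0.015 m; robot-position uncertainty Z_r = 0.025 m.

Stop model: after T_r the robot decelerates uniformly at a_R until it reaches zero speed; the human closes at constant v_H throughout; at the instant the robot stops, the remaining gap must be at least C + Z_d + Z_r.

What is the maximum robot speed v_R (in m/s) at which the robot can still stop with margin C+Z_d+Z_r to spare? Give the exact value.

at the boundary: (5/12)·v² + (3/4)·v + (-21/5) = 0
  disc = (3/4)² − 4·(5/12)·(-21/5) = 121/16 ; √disc = 11/4
  v_R = (−(3/4) + 11/4) / (2·(5/12)) = 12/5 m/s
check:
braking lasts T_s = (12/5)/(6/5) = 2.0000 s
robot covers v_R·T_r = 2.4000·0.2500 = 0.6000 m before braking
braking distance = 2.4000²/(2·1.2000) = 2.4000 m
human closes 0.6000·2.2500 = 1.3500 m
margins: 0.1200+0.0150+0.0250 = 0.1600 m
sum ≈ 0.6000+2.4000+1.3500+0.1600 ≈ 4.5100 m = S ✓

v_R_max = 12/5 m/s = 2.4000 m/s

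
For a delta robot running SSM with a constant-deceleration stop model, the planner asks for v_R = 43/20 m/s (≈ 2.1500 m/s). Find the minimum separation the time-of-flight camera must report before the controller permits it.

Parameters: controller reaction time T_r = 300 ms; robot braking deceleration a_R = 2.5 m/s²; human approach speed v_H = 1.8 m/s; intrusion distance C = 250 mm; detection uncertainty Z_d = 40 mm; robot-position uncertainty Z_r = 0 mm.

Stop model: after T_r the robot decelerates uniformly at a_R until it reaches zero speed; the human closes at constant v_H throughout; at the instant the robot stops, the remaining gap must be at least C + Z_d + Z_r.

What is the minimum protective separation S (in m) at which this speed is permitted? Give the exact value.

S_min = 1579/400 m = 3.9475 m

braking lasts T_s = (43/20)/(5/2) = 0.8600 s
robot covers v_R·T_r = 2.1500·0.3000 = 0.6450 m before braking
robot under decel: 2.1500²/(2·2.5000) = 0.9245 m
human over T_r+T_s: 1.8000·(0.3000+0.8600) = 2.0880 m
margins: 0.2500+0.0400+0.0000 = 0.2900 m
S_min ≈ 0.6450+0.9245+2.0880+0.2900  ⇒  S_min = 1579/400 m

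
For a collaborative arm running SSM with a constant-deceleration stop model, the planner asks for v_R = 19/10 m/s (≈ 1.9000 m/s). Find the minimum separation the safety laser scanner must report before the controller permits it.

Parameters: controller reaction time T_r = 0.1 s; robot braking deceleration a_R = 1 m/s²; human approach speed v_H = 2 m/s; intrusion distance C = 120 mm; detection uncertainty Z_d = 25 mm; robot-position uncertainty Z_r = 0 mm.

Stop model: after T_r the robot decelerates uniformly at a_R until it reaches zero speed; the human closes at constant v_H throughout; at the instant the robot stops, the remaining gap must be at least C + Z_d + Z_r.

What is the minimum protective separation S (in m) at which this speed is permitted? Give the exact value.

S_min = 307/50 m = 6.1400 m

braking lasts T_s = (19/10)/1 = 1.9000 s
robot in T_r: 1.9000·0.1000 = 0.1900 m
robot covers 1.9000·1.9000 − ½·1.0000·1.9000² = 1.8050 m while stopping
person approaches 2.0000·(0.1000+1.9000) = 4.0000 m
residual clearance needed = 0.1200+0.0250+0.0000 = 0.1450 m
S_min ≈ 0.1900+1.8050+4.0000+0.1450  ⇒  S_min = 307/50 m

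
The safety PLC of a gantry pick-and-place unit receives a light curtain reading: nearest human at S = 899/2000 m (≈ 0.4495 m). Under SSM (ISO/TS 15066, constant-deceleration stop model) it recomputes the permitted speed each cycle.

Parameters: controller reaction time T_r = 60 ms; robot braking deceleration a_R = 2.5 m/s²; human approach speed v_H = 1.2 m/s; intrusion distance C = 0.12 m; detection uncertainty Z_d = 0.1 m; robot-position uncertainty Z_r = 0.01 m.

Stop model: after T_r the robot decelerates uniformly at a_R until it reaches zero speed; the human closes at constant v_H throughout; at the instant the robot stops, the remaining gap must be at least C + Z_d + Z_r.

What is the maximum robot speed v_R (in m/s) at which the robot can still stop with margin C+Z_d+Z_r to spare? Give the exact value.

v_R_max = 1/4 m/s = 0.2500 m/s

quadratic (1/5)·v² + (27/50)·v + (-59/400) = 0
  disc = (27/50)² − 4·(1/5)·(-59/400) = 256/625 ; √disc = 16/25
  v_R = (−(27/50) + 16/25) / (2·(1/5)) = 1/4 m/s
check:
braking lasts T_s = (1/4)/(5/2) = 0.1000 s
robot in T_r: 0.2500·0.0600 = 0.0150 m
braking distance = 0.2500²/(2·2.5000) = 0.0125 m
human over T_r+T_s: 1.2000·(0.0600+0.1000) = 0.1920 m
margins: 0.1200+0.1000+0.0100 = 0.2300 m
sum ≈ 0.0150+0.0125+0.1920+0.2300 ≈ 0.4495 m = S ✓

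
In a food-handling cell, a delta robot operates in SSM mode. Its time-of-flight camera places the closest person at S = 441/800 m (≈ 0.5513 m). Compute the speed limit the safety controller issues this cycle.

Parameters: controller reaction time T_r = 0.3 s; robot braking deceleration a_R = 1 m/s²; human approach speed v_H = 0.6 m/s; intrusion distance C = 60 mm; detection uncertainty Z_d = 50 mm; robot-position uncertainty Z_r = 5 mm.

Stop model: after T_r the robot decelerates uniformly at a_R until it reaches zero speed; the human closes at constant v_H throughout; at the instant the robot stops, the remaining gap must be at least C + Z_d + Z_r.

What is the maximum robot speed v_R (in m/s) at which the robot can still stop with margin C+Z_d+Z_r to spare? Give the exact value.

v_R_max = 1/4 m/s = 0.2500 m/s

at the boundary: (1/2)·v² + (9/10)·v + (-41/160) = 0
  disc = (9/10)² − 4·(1/2)·(-41/160) = 529/400 ; √disc = 23/20
  v_R = (−(9/10) + 23/20) / (2·(1/2)) = 1/4 m/s
check:
T_s = v_R/a_R = (1/4)/1 = 0.2500 s
robot covers v_R·T_r = 0.2500·0.3000 = 0.0750 m before braking
braking distance = 0.2500²/(2·1.0000) = 0.0312 m
human over T_r+T_s: 0.6000·(0.3000+0.2500) = 0.3300 m
margins: 0.0600+0.0500+0.0050 = 0.1150 m
sum ≈ 0.0750+0.0312+0.3300+0.1150 ≈ 0.5513 m = S ✓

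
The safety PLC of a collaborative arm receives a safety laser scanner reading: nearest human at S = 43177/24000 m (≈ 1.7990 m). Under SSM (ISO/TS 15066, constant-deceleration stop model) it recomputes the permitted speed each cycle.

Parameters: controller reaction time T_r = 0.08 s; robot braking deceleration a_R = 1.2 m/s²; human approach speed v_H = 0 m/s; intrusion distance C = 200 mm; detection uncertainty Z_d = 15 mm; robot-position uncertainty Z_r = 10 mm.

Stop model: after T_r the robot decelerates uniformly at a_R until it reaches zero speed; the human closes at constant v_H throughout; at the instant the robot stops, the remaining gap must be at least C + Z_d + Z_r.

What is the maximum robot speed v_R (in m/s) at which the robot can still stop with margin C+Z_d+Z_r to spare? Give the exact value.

at the boundary: (5/12)·v² + (2/25)·v + (-37777/24000) = 0
  disc = (2/25)² − 4·(5/12)·(-37777/24000) = 946729/360000 ; √disc = 973/600
  v_R = (−(2/25) + 973/600) / (2·(5/12)) = 37/20 m/s
check:
braking lasts T_s = (37/20)/(6/5) = 1.5417 s
reaction-phase robot travel = 1.8500·0.0800 = 0.1480 m
robot under decel: 1.8500²/(2·1.2000) = 1.4260 m
human closes 0.0000·1.6217 = 0.0000 m
residual clearance needed = 0.2000+0.0150+0.0100 = 0.2250 m
sum ≈ 0.1480+1.4260+0.0000+0.2250 ≈ 1.7990 m = S ✓

v_R_max = 37/20 m/s = 1.8500 m/s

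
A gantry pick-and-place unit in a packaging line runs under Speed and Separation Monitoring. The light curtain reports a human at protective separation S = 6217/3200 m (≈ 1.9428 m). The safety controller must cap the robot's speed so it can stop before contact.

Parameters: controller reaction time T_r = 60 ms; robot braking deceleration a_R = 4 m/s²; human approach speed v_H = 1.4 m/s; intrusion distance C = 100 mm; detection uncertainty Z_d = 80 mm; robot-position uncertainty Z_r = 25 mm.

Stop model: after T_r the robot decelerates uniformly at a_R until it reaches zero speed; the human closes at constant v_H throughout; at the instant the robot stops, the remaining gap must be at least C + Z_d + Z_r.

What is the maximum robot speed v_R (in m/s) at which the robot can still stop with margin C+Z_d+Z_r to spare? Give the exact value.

v_R_max = 47/20 m/s = 2.3500 m/s

quadratic (1/8)·v² + (41/100)·v + (-26461/16000) = 0
  disc = (41/100)² − 4·(1/8)·(-26461/16000) = 159201/160000 ; √disc = 399/400
  v_R = (−(41/100) + 399/400) / (2·(1/8)) = 47/20 m/s
check:
T_s = v_R/a_R = (47/20)/4 = 0.5875 s
robot in T_r: 2.3500·0.0600 = 0.1410 m
robot covers 2.3500·0.5875 − ½·4.0000·0.5875² = 0.6903 m while stopping
person approaches 1.4000·(0.0600+0.5875) = 0.9065 m
margins: 0.1000+0.0800+0.0250 = 0.2050 m
sum ≈ 0.1410+0.6903+0.9065+0.2050 ≈ 1.9428 m = S ✓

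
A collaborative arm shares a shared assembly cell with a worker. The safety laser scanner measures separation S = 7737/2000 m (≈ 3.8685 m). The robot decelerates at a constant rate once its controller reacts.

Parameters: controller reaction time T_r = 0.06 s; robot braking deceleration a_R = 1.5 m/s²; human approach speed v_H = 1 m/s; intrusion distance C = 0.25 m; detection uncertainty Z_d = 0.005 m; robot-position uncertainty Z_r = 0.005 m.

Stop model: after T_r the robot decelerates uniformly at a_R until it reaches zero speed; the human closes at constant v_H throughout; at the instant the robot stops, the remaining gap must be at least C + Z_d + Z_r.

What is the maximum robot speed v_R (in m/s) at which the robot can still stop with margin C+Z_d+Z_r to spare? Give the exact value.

v_R_max = 47/20 m/s = 2.3500 m/s

at the boundary: (1/3)·v² + (109/150)·v + (-7097/2000) = 0
  disc = (109/150)² − 4·(1/3)·(-7097/2000) = 29584/5625 ; √disc = 172/75
  v_R = (−(109/150) + 172/75) / (2·(1/3)) = 47/20 m/s
check:
stop time T_s = (47/20)/(3/2) = 1.5667 s
reaction-phase robot travel = 2.3500·0.0600 = 0.1410 m
robot covers 2.3500·1.5667 − ½·1.5000·1.5667² = 1.8408 m while stopping
human closes 1.0000·1.6267 = 1.6267 m
margins: 0.2500+0.0050+0.0050 = 0.2600 m
sum ≈ 0.1410+1.8408+1.6267+0.2600 ≈ 3.8685 m = S ✓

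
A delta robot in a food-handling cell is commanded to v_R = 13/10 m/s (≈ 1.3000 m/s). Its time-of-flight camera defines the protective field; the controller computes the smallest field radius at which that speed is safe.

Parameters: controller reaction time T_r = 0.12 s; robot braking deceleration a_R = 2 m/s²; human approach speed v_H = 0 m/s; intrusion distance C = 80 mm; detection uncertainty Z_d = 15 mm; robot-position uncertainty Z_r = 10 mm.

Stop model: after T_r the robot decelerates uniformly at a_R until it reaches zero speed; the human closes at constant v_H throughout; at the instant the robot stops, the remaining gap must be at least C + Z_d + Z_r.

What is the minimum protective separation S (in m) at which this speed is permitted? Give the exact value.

T_s = v_R/a_R = (13/10)/2 = 0.6500 s
robot covers v_R·T_r = 1.3000·0.1200 = 0.1560 m before braking
robot under decel: 1.3000²/(2·2.0000) = 0.4225 m
human closes 0.0000·0.7700 = 0.0000 m
C+Z_d+Z_r = 0.0800+0.0150+0.0100 = 0.1050 m
S_min ≈ 0.1560+0.4225+0.0000+0.1050  ⇒  S_min = 1367/2000 m

S_min = 1367/2000 m = 0.6835 m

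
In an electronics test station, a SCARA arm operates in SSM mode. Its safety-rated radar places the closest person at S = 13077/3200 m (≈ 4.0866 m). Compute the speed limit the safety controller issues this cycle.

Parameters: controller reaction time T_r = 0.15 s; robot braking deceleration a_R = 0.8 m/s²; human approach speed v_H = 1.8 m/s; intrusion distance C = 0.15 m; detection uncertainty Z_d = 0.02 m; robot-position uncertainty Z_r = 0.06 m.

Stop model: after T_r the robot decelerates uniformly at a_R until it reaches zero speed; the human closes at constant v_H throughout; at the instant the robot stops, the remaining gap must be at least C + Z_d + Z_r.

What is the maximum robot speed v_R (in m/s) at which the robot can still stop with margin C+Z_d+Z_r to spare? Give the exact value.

v_R_max = 23/20 m/s = 1.1500 m/s

quadratic (5/8)·v² + (12/5)·v + (-11477/3200) = 0
  disc = (12/5)² − 4·(5/8)·(-11477/3200) = 94249/6400 ; √disc = 307/80
  v_R = (−(12/5) + 307/80) / (2·(5/8)) = 23/20 m/s
check:
T_s = v_R/a_R = (23/20)/(4/5) = 1.4375 s
robot covers v_R·T_r = 1.1500·0.1500 = 0.1725 m before braking
robot under decel: 1.1500²/(2·0.8000) = 0.8266 m
human closes 1.8000·1.5875 = 2.8575 m
residual clearance needed = 0.1500+0.0200+0.0600 = 0.2300 m
sum ≈ 0.1725+0.8266+2.8575+0.2300 ≈ 4.0866 m = S ✓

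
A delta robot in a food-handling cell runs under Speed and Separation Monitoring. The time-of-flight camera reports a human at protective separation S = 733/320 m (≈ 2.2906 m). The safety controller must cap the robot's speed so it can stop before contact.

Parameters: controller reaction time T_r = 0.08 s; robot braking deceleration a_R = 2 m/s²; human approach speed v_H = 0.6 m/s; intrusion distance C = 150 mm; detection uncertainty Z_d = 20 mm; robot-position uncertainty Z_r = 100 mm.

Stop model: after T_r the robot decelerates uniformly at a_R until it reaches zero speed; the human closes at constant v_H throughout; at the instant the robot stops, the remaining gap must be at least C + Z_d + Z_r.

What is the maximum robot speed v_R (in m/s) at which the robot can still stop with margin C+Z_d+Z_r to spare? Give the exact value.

v_R_max = 43/20 m/s = 2.1500 m/s

collect terms ⇒ (1/4)·v_R² + (19/50)·v_R + (-15781/8000) = 0
  disc = (19/50)² − 4·(1/4)·(-15781/8000) = 84681/40000 ; √disc = 291/200
  v_R = (−(19/50) + 291/200) / (2·(1/4)) = 43/20 m/s
check:
braking lasts T_s = (43/20)/2 = 1.0750 s
robot in T_r: 2.1500·0.0800 = 0.1720 m
braking distance = 2.1500²/(2·2.0000) = 1.1556 m
human closes 0.6000·1.1550 = 0.6930 m
C+Z_d+Z_r = 0.1500+0.0200+0.1000 = 0.2700 m
sum ≈ 0.1720+1.1556+0.6930+0.2700 ≈ 2.2906 m = S ✓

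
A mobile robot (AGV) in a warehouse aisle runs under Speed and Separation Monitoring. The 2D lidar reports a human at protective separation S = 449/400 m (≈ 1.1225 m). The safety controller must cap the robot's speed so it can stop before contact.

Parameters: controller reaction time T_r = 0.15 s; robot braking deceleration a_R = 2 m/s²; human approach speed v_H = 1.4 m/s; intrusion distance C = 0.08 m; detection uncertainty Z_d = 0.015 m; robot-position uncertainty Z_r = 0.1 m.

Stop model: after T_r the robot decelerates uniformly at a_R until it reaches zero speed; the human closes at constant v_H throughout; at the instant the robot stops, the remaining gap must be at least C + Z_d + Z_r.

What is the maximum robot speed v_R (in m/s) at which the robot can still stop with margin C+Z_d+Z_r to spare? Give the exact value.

collect terms ⇒ (1/4)·v_R² + (17/20)·v_R + (-287/400) = 0
  disc = (17/20)² − 4·(1/4)·(-287/400) = 36/25 ; √disc = 6/5
  v_R = (−(17/20) + 6/5) / (2·(1/4)) = 7/10 m/s
check:
braking lasts T_s = (7/10)/2 = 0.3500 s
robot covers v_R·T_r = 0.7000·0.1500 = 0.1050 m before braking
braking distance = 0.7000²/(2·2.0000) = 0.1225 m
person approaches 1.4000·(0.1500+0.3500) = 0.7000 m
margins: 0.0800+0.0150+0.1000 = 0.1950 m
sum ≈ 0.1050+0.1225+0.7000+0.1950 ≈ 1.1225 m = S ✓

v_R_max = 7/10 m/s = 0.7000 m/s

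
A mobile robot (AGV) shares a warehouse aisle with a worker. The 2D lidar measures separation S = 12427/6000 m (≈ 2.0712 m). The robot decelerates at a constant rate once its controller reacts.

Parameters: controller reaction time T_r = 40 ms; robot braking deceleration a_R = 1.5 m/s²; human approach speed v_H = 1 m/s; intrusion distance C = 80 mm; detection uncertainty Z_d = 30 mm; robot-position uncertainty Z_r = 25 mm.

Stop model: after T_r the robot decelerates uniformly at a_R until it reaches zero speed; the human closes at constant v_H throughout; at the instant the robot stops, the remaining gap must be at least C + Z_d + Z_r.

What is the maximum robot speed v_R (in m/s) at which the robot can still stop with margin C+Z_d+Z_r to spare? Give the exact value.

collect terms ⇒ (1/3)·v_R² + (53/75)·v_R + (-11377/6000) = 0
  disc = (53/75)² − 4·(1/3)·(-11377/6000) = 7569/2500 ; √disc = 87/50
  v_R = (−(53/75) + 87/50) / (2·(1/3)) = 31/20 m/s
check:
T_s = v_R/a_R = (31/20)/(3/2) = 1.0333 s
reaction-phase robot travel = 1.5500·0.0400 = 0.0620 m
braking distance = 1.5500²/(2·1.5000) = 0.8008 m
human over T_r+T_s: 1.0000·(0.0400+1.0333) = 1.0733 m
margins: 0.0800+0.0300+0.0250 = 0.1350 m
sum ≈ 0.0620+0.8008+1.0733+0.1350 ≈ 2.0712 m = S ✓

v_R_max = 31/20 m/s = 1.5500 m/s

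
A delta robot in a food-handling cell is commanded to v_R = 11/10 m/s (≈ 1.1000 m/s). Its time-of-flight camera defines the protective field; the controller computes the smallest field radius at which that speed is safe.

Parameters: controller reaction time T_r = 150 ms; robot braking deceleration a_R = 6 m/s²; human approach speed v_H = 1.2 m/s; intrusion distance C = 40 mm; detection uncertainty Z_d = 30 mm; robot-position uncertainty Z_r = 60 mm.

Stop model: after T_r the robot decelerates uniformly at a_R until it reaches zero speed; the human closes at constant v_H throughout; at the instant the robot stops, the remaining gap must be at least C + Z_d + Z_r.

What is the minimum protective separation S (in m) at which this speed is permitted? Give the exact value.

S_min = 191/240 m = 0.7958 m

braking lasts T_s = (11/10)/6 = 0.1833 s
reaction-phase robot travel = 1.1000·0.1500 = 0.1650 m
braking distance = 1.1000²/(2·6.0000) = 0.1008 m
person approaches 1.2000·(0.1500+0.1833) = 0.4000 m
margins: 0.0400+0.0300+0.0600 = 0.1300 m
S_min ≈ 0.1650+0.1008+0.4000+0.1300  ⇒  S_min = 191/240 m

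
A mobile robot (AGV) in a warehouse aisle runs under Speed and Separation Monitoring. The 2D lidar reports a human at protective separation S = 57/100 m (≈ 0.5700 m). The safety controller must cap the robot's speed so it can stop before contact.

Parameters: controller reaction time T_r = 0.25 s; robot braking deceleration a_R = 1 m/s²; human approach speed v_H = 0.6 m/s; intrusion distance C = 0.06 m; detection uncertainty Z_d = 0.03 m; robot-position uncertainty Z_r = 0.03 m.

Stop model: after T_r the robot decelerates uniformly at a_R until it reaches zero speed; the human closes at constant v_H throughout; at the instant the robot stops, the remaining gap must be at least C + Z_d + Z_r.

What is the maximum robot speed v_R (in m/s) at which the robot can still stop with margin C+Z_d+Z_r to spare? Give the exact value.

v_R_max = 3/10 m/s = 0.3000 m/s

quadratic (1/2)·v² + (17/20)·v + (-3/10) = 0
  disc = (17/20)² − 4·(1/2)·(-3/10) = 529/400 ; √disc = 23/20
  v_R = (−(17/20) + 23/20) / (2·(1/2)) = 3/10 m/s
check:
stop time T_s = (3/10)/1 = 0.3000 s
robot in T_r: 0.3000·0.2500 = 0.0750 m
robot covers 0.3000·0.3000 − ½·1.0000·0.3000² = 0.0450 m while stopping
human closes 0.6000·0.5500 = 0.3300 m
residual clearance needed = 0.0600+0.0300+0.0300 = 0.1200 m
sum ≈ 0.0750+0.0450+0.3300+0.1200 ≈ 0.5700 m = S ✓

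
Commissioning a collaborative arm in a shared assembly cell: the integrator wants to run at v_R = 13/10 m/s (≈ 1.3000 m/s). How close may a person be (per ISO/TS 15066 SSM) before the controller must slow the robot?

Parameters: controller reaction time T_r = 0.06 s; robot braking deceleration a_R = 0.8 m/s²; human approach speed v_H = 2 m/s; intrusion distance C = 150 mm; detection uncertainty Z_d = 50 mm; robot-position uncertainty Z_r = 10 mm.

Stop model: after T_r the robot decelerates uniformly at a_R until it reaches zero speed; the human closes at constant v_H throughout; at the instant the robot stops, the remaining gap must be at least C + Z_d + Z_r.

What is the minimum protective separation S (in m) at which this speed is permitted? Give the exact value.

braking lasts T_s = (13/10)/(4/5) = 1.6250 s
robot covers v_R·T_r = 1.3000·0.0600 = 0.0780 m before braking
robot under decel: 1.3000²/(2·0.8000) = 1.0562 m
human closes 2.0000·1.6850 = 3.3700 m
margins: 0.1500+0.0500+0.0100 = 0.2100 m
S_min ≈ 0.0780+1.0562+3.3700+0.2100  ⇒  S_min = 18857/4000 m

S_min = 18857/4000 m = 4.7142 m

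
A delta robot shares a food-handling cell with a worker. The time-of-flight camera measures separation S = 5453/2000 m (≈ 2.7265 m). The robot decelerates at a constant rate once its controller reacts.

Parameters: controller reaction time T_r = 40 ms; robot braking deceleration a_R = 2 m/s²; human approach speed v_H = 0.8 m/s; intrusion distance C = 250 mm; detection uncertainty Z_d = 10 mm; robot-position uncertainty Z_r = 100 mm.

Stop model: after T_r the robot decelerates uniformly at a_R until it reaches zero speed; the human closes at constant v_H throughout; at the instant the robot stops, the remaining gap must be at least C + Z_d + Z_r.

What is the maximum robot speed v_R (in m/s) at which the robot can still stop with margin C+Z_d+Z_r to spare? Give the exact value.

quadratic (1/4)·v² + (11/25)·v + (-4669/2000) = 0
  disc = (11/25)² − 4·(1/4)·(-4669/2000) = 25281/10000 ; √disc = 159/100
  v_R = (−(11/25) + 159/100) / (2·(1/4)) = 23/10 m/s
check:
T_s = v_R/a_R = (23/10)/2 = 1.1500 s
reaction-phase robot travel = 2.3000·0.0400 = 0.0920 m
braking distance = 2.3000²/(2·2.0000) = 1.3225 m
human closes 0.8000·1.1900 = 0.9520 m
margins: 0.2500+0.0100+0.1000 = 0.3600 m
sum ≈ 0.0920+1.3225+0.9520+0.3600 ≈ 2.7265 m = S ✓

v_R_max = 23/10 m/s = 2.3000 m/s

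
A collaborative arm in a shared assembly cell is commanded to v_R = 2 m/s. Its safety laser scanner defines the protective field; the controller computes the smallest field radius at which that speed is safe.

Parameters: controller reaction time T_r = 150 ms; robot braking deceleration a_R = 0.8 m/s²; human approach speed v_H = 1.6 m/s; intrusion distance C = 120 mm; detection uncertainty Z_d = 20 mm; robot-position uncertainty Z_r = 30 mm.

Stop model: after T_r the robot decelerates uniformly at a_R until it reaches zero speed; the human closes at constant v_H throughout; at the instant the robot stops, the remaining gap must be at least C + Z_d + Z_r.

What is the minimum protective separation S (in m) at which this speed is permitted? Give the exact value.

braking lasts T_s = 2/(4/5) = 2.5000 s
robot covers v_R·T_r = 2.0000·0.1500 = 0.3000 m before braking
braking distance = 2.0000²/(2·0.8000) = 2.5000 m
human closes 1.6000·2.6500 = 4.2400 m
C+Z_d+Z_r = 0.1200+0.0200+0.0300 = 0.1700 m
S_min ≈ 0.3000+2.5000+4.2400+0.1700  ⇒  S_min = 721/100 m

S_min = 721/100 m = 7.2100 m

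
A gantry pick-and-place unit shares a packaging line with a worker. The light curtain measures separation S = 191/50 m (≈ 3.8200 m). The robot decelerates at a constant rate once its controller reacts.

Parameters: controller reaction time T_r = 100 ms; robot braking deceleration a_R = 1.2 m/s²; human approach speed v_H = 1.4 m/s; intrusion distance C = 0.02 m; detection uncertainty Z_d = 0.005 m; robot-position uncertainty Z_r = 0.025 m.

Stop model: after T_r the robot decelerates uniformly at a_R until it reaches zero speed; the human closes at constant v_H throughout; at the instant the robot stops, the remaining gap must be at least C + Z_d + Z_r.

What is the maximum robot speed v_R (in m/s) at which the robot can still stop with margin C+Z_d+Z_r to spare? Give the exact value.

at the boundary: (5/12)·v² + (19/15)·v + (-363/100) = 0
  disc = (19/15)² − 4·(5/12)·(-363/100) = 6889/900 ; √disc = 83/30
  v_R = (−(19/15) + 83/30) / (2·(5/12)) = 9/5 m/s
check:
T_s = v_R/a_R = (9/5)/(6/5) = 1.5000 s
reaction-phase robot travel = 1.8000·0.1000 = 0.1800 m
robot under decel: 1.8000²/(2·1.2000) = 1.3500 m
human closes 1.4000·1.6000 = 2.2400 m
margins: 0.0200+0.0050+0.0250 = 0.0500 m
sum ≈ 0.1800+1.3500+2.2400+0.0500 ≈ 3.8200 m = S ✓

v_R_max = 9/5 m/s = 1.8000 m/s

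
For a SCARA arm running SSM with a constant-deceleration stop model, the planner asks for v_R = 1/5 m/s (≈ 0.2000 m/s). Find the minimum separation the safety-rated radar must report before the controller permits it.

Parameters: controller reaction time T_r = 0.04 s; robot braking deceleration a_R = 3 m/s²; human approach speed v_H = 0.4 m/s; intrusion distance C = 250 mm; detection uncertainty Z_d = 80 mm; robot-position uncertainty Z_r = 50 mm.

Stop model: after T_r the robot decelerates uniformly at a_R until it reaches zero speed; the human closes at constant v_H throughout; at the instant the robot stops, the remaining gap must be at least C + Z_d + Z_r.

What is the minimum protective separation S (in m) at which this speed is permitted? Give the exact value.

stop time T_s = (1/5)/3 = 0.0667 s
reaction-phase robot travel = 0.2000·0.0400 = 0.0080 m
robot under decel: 0.2000²/(2·3.0000) = 0.0067 m
person approaches 0.4000·(0.0400+0.0667) = 0.0427 m
residual clearance needed = 0.2500+0.0800+0.0500 = 0.3800 m
S_min ≈ 0.0080+0.0067+0.0427+0.3800  ⇒  S_min = 164/375 m

S_min = 164/375 m = 0.4373 m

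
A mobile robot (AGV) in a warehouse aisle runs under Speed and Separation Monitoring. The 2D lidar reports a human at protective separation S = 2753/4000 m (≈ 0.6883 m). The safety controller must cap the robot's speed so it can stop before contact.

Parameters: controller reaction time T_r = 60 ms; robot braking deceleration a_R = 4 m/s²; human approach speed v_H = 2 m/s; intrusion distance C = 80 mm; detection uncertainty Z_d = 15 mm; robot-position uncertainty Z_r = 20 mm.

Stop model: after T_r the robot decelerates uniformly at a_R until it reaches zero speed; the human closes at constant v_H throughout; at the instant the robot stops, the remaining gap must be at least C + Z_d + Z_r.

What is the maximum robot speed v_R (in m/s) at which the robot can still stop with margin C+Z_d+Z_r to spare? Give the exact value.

quadratic (1/8)·v² + (14/25)·v + (-1813/4000) = 0
  disc = (14/25)² − 4·(1/8)·(-1813/4000) = 21609/40000 ; √disc = 147/200
  v_R = (−(14/25) + 147/200) / (2·(1/8)) = 7/10 m/s
check:
stop time T_s = (7/10)/4 = 0.1750 s
reaction-phase robot travel = 0.7000·0.0600 = 0.0420 m
robot covers 0.7000·0.1750 − ½·4.0000·0.1750² = 0.0612 m while stopping
human over T_r+T_s: 2.0000·(0.0600+0.1750) = 0.4700 m
margins: 0.0800+0.0150+0.0200 = 0.1150 m
sum ≈ 0.0420+0.0612+0.4700+0.1150 ≈ 0.6883 m = S ✓

v_R_max = 7/10 m/s = 0.7000 m/s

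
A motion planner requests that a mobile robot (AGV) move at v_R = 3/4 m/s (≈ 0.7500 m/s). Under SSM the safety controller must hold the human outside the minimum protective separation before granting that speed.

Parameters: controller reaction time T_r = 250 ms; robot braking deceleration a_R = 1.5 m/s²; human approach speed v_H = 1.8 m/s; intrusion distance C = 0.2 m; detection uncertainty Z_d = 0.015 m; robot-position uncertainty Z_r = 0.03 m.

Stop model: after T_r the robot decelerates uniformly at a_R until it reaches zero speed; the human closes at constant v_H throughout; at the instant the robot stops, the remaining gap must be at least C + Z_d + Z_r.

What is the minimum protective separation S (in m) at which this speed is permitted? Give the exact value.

S_min = 197/100 m = 1.9700 m

stop time T_s = (3/4)/(3/2) = 0.5000 s
reaction-phase robot travel = 0.7500·0.2500 = 0.1875 m
braking distance = 0.7500²/(2·1.5000) = 0.1875 m
person approaches 1.8000·(0.2500+0.5000) = 1.3500 m
C+Z_d+Z_r = 0.2000+0.0150+0.0300 = 0.2450 m
S_min ≈ 0.1875+0.1875+1.3500+0.2450  ⇒  S_min = 197/100 m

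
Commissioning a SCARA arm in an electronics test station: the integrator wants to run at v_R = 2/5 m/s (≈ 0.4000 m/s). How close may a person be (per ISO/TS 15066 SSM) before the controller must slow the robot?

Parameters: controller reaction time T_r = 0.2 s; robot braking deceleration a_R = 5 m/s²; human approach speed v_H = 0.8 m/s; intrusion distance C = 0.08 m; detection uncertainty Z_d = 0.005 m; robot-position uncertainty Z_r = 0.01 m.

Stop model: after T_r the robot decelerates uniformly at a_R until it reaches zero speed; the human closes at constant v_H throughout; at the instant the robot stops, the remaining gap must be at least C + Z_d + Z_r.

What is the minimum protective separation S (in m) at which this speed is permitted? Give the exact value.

stop time T_s = (2/5)/5 = 0.0800 s
robot covers v_R·T_r = 0.4000·0.2000 = 0.0800 m before braking
robot covers 0.4000·0.0800 − ½·5.0000·0.0800² = 0.0160 m while stopping
human closes 0.8000·0.2800 = 0.2240 m
C+Z_d+Z_r = 0.0800+0.0050+0.0100 = 0.0950 m
S_min ≈ 0.0800+0.0160+0.2240+0.0950  ⇒  S_min = 83/200 m

S_min = 83/200 m = 0.4150 m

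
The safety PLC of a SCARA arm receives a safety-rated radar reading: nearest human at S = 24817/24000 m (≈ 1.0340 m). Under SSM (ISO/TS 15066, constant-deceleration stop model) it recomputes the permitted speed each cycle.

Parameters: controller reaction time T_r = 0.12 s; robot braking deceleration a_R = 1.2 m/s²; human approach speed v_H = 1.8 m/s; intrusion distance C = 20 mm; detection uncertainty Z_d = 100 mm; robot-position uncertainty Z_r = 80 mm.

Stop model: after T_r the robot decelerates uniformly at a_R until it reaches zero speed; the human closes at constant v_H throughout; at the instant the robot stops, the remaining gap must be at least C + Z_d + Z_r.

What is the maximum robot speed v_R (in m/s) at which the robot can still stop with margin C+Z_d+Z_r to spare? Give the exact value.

v_R_max = 7/20 m/s = 0.3500 m/s

at the boundary: (5/12)·v² + (81/50)·v + (-14833/24000) = 0
  disc = (81/50)² − 4·(5/12)·(-14833/24000) = 1315609/360000 ; √disc = 1147/600
  v_R = (−(81/50) + 1147/600) / (2·(5/12)) = 7/20 m/s
check:
braking lasts T_s = (7/20)/(6/5) = 0.2917 s
robot in T_r: 0.3500·0.1200 = 0.0420 m
braking distance = 0.3500²/(2·1.2000) = 0.0510 m
person approaches 1.8000·(0.1200+0.2917) = 0.7410 m
C+Z_d+Z_r = 0.0200+0.1000+0.0800 = 0.2000 m
sum ≈ 0.0420+0.0510+0.7410+0.2000 ≈ 1.0340 m = S ✓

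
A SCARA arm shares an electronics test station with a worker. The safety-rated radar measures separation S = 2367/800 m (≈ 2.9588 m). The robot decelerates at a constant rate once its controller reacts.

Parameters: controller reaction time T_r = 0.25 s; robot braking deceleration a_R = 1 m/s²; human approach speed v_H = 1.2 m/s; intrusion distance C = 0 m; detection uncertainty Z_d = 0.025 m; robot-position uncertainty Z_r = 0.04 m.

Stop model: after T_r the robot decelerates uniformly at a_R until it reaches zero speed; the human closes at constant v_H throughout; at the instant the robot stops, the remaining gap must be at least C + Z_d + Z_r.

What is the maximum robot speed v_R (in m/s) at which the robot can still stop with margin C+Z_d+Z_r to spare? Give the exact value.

v_R_max = 5/4 m/s = 1.2500 m/s

at the boundary: (1/2)·v² + (29/20)·v + (-83/32) = 0
  disc = (29/20)² − 4·(1/2)·(-83/32) = 729/100 ; √disc = 27/10
  v_R = (−(29/20) + 27/10) / (2·(1/2)) = 5/4 m/s
check:
braking lasts T_s = (5/4)/1 = 1.2500 s
robot in T_r: 1.2500·0.2500 = 0.3125 m
robot covers 1.2500·1.2500 − ½·1.0000·1.2500² = 0.7812 m while stopping
person approaches 1.2000·(0.2500+1.2500) = 1.8000 m
margins: 0.0000+0.0250+0.0400 = 0.0650 m
sum ≈ 0.3125+0.7812+1.8000+0.0650 ≈ 2.9588 m = S ✓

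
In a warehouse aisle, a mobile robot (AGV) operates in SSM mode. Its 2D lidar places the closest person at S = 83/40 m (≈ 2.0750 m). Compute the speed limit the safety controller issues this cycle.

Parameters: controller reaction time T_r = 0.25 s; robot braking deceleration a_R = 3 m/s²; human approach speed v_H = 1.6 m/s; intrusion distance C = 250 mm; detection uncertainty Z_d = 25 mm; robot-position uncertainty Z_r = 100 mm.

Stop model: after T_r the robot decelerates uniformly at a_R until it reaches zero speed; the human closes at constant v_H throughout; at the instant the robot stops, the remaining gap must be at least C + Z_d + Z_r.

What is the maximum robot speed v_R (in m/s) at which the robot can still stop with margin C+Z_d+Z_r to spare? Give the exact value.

at the boundary: (1/6)·v² + (47/60)·v + (-13/10) = 0
  disc = (47/60)² − 4·(1/6)·(-13/10) = 5329/3600 ; √disc = 73/60
  v_R = (−(47/60) + 73/60) / (2·(1/6)) = 13/10 m/s
check:
T_s = v_R/a_R = (13/10)/3 = 0.4333 s
robot covers v_R·T_r = 1.3000·0.2500 = 0.3250 m before braking
robot covers 1.3000·0.4333 − ½·3.0000·0.4333² = 0.2817 m while stopping
human over T_r+T_s: 1.6000·(0.2500+0.4333) = 1.0933 m
residual clearance needed = 0.2500+0.0250+0.1000 = 0.3750 m
sum ≈ 0.3250+0.2817+1.0933+0.3750 ≈ 2.0750 m = S ✓

v_R_max = 13/10 m/s = 1.3000 m/s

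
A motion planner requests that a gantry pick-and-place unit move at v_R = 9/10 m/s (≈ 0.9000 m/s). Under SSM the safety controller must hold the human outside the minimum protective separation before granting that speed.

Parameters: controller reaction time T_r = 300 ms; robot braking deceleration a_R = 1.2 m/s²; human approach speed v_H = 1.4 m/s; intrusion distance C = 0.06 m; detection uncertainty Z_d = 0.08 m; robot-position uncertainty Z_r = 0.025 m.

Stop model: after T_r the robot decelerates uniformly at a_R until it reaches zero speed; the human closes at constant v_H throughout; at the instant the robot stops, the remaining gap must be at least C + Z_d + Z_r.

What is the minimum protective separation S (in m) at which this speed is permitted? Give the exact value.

T_s = v_R/a_R = (9/10)/(6/5) = 0.7500 s
robot covers v_R·T_r = 0.9000·0.3000 = 0.2700 m before braking
braking distance = 0.9000²/(2·1.2000) = 0.3375 m
human over T_r+T_s: 1.4000·(0.3000+0.7500) = 1.4700 m
C+Z_d+Z_r = 0.0600+0.0800+0.0250 = 0.1650 m
S_min ≈ 0.2700+0.3375+1.4700+0.1650  ⇒  S_min = 897/400 m

S_min = 897/400 m = 2.2425 m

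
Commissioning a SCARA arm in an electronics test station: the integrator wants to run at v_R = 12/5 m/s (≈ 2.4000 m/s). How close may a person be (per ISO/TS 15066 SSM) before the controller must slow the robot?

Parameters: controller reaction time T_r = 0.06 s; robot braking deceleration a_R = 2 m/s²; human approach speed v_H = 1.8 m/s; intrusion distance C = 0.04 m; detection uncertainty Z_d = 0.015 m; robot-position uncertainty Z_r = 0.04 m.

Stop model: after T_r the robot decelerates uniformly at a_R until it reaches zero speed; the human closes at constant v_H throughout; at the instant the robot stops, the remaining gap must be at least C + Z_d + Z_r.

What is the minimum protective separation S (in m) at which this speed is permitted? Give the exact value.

S_min = 3947/1000 m = 3.9470 m

braking lasts T_s = (12/5)/2 = 1.2000 s
robot in T_r: 2.4000·0.0600 = 0.1440 m
robot under decel: 2.4000²/(2·2.0000) = 1.4400 m
human over T_r+T_s: 1.8000·(0.0600+1.2000) = 2.2680 m
residual clearance needed = 0.0400+0.0150+0.0400 = 0.0950 m
S_min ≈ 0.1440+1.4400+2.2680+0.0950  ⇒  S_min = 3947/1000 m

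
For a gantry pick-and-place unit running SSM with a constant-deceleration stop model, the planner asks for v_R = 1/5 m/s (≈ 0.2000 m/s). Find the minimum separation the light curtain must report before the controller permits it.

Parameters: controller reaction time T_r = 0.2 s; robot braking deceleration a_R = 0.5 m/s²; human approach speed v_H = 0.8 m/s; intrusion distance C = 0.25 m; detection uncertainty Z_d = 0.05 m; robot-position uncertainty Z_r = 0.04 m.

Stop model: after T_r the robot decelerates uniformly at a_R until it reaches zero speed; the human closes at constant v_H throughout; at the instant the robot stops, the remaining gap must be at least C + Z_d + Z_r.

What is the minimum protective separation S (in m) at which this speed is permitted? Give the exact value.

S_min = 9/10 m = 0.9000 m

braking lasts T_s = (1/5)/(1/2) = 0.4000 s
reaction-phase robot travel = 0.2000·0.2000 = 0.0400 m
braking distance = 0.2000²/(2·0.5000) = 0.0400 m
human closes 0.8000·0.6000 = 0.4800 m
C+Z_d+Z_r = 0.2500+0.0500+0.0400 = 0.3400 m
S_min ≈ 0.0400+0.0400+0.4800+0.3400  ⇒  S_min = 9/10 m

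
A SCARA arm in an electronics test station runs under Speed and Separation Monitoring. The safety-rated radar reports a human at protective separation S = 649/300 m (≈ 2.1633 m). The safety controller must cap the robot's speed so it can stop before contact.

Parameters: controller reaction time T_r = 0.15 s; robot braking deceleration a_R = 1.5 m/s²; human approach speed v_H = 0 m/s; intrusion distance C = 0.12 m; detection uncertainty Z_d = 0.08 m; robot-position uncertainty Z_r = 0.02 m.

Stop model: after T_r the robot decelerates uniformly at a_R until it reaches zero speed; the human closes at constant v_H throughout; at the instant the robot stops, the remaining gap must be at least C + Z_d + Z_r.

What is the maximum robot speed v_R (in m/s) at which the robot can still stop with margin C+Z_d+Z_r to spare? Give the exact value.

v_R_max = 11/5 m/s = 2.2000 m/s

at the boundary: (1/3)·v² + (3/20)·v + (-583/300) = 0
  disc = (3/20)² − 4·(1/3)·(-583/300) = 9409/3600 ; √disc = 97/60
  v_R = (−(3/20) + 97/60) / (2·(1/3)) = 11/5 m/s
check:
stop time T_s = (11/5)/(3/2) = 1.4667 s
robot in T_r: 2.2000·0.1500 = 0.3300 m
robot covers 2.2000·1.4667 − ½·1.5000·1.4667² = 1.6133 m while stopping
person approaches 0.0000·(0.1500+1.4667) = 0.0000 m
residual clearance needed = 0.1200+0.0800+0.0200 = 0.2200 m
sum ≈ 0.3300+1.6133+0.0000+0.2200 ≈ 2.1633 m = S ✓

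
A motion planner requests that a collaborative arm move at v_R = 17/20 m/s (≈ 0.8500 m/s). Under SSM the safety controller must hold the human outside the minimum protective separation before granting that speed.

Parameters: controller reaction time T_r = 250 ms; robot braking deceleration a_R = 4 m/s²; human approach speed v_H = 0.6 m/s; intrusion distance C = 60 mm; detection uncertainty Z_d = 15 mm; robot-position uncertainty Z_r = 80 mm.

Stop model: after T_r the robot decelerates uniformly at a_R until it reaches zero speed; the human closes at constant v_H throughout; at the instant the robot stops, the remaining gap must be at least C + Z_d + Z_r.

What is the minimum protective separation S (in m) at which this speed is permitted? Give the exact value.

S_min = 2353/3200 m = 0.7353 m

stop time T_s = (17/20)/4 = 0.2125 s
robot covers v_R·T_r = 0.8500·0.2500 = 0.2125 m before braking
robot covers 0.8500·0.2125 − ½·4.0000·0.2125² = 0.0903 m while stopping
human closes 0.6000·0.4625 = 0.2775 m
margins: 0.0600+0.0150+0.0800 = 0.1550 m
S_min ≈ 0.2125+0.0903+0.2775+0.1550  ⇒  S_min = 2353/3200 m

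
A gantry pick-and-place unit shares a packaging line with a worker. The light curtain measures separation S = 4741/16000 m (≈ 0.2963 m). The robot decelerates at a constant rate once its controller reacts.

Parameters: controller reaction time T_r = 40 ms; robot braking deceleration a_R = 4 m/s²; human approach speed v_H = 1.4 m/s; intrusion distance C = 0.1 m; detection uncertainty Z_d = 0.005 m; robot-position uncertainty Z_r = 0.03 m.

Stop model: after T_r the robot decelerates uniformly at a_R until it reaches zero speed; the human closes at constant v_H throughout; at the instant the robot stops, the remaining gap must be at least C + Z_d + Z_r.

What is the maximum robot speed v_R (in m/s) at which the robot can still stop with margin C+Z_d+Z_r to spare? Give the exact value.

at the boundary: (1/8)·v² + (39/100)·v + (-337/3200) = 0
  disc = (39/100)² − 4·(1/8)·(-337/3200) = 32761/160000 ; √disc = 181/400
  v_R = (−(39/100) + 181/400) / (2·(1/8)) = 1/4 m/s
check:
T_s = v_R/a_R = (1/4)/4 = 0.0625 s
robot covers v_R·T_r = 0.2500·0.0400 = 0.0100 m before braking
robot covers 0.2500·0.0625 − ½·4.0000·0.0625² = 0.0078 m while stopping
human over T_r+T_s: 1.4000·(0.0400+0.0625) = 0.1435 m
C+Z_d+Z_r = 0.1000+0.0050+0.0300 = 0.1350 m
sum ≈ 0.0100+0.0078+0.1435+0.1350 ≈ 0.2963 m = S ✓

v_R_max = 1/4 m/s = 0.2500 m/s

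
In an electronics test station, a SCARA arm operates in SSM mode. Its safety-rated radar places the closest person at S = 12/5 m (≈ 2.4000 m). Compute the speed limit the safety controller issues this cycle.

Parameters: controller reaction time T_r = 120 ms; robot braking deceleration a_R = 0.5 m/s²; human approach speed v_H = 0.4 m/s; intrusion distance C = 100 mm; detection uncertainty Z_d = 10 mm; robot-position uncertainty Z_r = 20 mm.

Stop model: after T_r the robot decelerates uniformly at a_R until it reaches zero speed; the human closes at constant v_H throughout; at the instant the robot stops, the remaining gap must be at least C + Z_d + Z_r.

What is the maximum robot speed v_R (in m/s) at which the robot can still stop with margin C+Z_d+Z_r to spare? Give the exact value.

at the boundary: (1)·v² + (23/25)·v + (-1111/500) = 0
  disc = (23/25)² − 4·(1)·(-1111/500) = 6084/625 ; √disc = 78/25
  v_R = (−(23/25) + 78/25) / (2·(1)) = 11/10 m/s
check:
T_s = v_R/a_R = (11/10)/(1/2) = 2.2000 s
reaction-phase robot travel = 1.1000·0.1200 = 0.1320 m
robot covers 1.1000·2.2000 − ½·0.5000·2.2000² = 1.2100 m while stopping
person approaches 0.4000·(0.1200+2.2000) = 0.9280 m
residual clearance needed = 0.1000+0.0100+0.0200 = 0.1300 m
sum ≈ 0.1320+1.2100+0.9280+0.1300 ≈ 2.4000 m = S ✓

v_R_max = 11/10 m/s = 1.1000 m/s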